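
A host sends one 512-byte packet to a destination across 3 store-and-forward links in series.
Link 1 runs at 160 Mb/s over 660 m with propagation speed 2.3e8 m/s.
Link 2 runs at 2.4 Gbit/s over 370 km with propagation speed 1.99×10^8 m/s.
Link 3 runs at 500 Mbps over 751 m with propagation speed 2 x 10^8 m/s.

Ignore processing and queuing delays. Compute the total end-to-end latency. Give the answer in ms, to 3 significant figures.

L = 512 × 8 = 4096 bits.
Transmission delays (L/R per hop): 0.0256, 0.00170667, 0.008192 ms; sum = 0.0354987 ms.
Propagation delays (d/s per hop): 0.00286957, 1.8593, 0.003755 ms; sum = 1.86592 ms.
End-to-end = 1.90 ms.

1.90 ms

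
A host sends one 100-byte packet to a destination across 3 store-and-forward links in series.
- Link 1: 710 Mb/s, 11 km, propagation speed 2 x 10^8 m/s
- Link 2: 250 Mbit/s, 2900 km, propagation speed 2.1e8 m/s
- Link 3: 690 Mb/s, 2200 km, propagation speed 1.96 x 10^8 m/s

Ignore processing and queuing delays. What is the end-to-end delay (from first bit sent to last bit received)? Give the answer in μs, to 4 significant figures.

L = 100 × 8 = 800 bits.
Transmission delays (L/R per hop): 1.12676, 3.2, 1.15942 μs; sum = 5.48618 μs.
Propagation delays (d/s per hop): 55, 13809.5, 11224.5 μs; sum = 25089 μs.
End-to-end = 25090 μs.

25090 μs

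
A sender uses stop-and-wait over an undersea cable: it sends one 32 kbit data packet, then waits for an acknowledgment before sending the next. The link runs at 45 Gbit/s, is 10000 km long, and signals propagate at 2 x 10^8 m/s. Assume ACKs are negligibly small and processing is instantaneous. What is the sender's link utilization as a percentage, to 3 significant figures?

t_tx = L/R = 32000/45000000000 = 7.11111e-07 s.
t_prop = 10000000/200000000 = 0.05 s; RTT = 0.1 s.
Cycle = t_tx + RTT = 0.100001 s.
Utilization = t_tx / cycle = 7.11111e-07/0.100001 = 0.000711 %.

0.000711 %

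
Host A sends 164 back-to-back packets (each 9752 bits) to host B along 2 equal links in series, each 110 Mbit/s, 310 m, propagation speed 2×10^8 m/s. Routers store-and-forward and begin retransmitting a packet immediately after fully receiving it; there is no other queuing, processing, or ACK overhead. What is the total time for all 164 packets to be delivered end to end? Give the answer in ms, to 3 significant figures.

14.6 ms

Per-hop transmission t_tx = L/R = 9752/110000000 = 0.0886545 ms.
Per-hop propagation t_prop = 310/200000000 = 0.00155 ms.
Pipeline fill: first packet needs 2·t_tx to clear all hops; remaining 163 packets each add one t_tx.
Total = (2+164-1)·t_tx + 2·t_prop = 165·0.0886545 + 2·0.00155 = 14.6 ms.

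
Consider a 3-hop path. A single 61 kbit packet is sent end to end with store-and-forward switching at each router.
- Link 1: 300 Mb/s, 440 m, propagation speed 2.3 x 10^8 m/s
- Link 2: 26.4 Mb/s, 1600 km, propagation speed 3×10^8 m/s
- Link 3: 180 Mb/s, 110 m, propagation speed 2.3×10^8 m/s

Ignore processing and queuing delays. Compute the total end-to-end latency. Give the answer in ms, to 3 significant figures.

L = 61000 bits.
Transmission delays (L/R per hop): 0.203333, 2.31061, 0.338889 ms; sum = 2.85283 ms.
Propagation delays (d/s per hop): 0.00191304, 5.33333, 0.000478261 ms; sum = 5.33572 ms.
End-to-end = 8.19 ms.

8.19 ms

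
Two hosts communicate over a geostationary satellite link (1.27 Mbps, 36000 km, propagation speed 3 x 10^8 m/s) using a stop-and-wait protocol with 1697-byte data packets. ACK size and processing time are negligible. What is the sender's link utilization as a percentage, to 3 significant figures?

t_tx = L/R = 13576/1270000 = 0.0106898 s.
t_prop = 36000000/300000000 = 0.12 s; RTT = 0.24 s.
Cycle = t_tx + RTT = 0.25069 s.
Utilization = t_tx / cycle = 0.0106898/0.25069 = 4.26 %.

4.26 %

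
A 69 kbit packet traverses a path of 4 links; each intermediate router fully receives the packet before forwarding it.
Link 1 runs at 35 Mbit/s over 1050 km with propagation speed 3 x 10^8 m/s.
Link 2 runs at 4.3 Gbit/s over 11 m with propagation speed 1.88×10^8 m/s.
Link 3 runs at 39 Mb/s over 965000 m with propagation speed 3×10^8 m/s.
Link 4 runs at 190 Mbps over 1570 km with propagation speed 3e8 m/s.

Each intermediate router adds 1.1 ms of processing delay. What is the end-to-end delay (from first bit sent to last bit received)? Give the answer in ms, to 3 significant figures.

L = 69000 bits.
Transmission delays (L/R per hop): 1.97143, 0.0160465, 1.76923, 0.363158 ms; sum = 4.11986 ms.
Propagation delays (d/s per hop): 3.5, 5.85106e-05, 3.21667, 5.23333 ms; sum = 11.9501 ms.
Processing at 3 router(s): 3 × 1.1 ms = 3.3 ms.
End-to-end = 19.4 ms.

19.4 ms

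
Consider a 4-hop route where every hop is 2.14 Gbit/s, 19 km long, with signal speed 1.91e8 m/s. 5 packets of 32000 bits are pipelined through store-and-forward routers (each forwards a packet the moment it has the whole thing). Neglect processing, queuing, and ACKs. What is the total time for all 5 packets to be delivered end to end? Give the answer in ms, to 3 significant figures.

0.518 ms

Per-hop transmission t_tx = L/R = 32000/2.14e+09 = 0.0149533 ms.
Per-hop propagation t_prop = 19000/191000000 = 0.0994764 ms.
Pipeline fill: first packet needs 4·t_tx to clear all hops; remaining 4 packets each add one t_tx.
Total = (4+5-1)·t_tx + 4·t_prop = 8·0.0149533 + 4·0.0994764 = 0.518 ms.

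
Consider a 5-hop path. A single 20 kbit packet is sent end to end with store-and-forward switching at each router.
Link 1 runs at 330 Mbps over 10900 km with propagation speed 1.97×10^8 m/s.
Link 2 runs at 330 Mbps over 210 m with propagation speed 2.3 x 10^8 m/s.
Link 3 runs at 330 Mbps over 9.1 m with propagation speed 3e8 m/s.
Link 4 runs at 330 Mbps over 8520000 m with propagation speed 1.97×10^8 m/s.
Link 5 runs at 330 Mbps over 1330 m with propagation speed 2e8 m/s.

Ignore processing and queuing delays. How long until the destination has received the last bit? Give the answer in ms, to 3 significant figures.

98.9 ms

L = 20000 bits.
Transmission delay per hop = L/R = 20000/330000000 = 0.0606061 ms; 5 hops → 0.30303 ms.
Propagation delays (d/s per hop): 55.3299, 0.000913043, 3.03333e-05, 43.2487, 0.00665 ms; sum = 98.5863 ms.
End-to-end = 98.9 ms.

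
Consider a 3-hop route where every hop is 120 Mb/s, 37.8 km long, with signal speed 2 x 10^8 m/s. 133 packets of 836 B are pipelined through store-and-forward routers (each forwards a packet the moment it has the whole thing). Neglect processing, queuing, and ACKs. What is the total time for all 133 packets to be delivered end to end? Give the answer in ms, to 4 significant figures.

8.091 ms

Per-hop transmission t_tx = L/R = 6688/120000000 = 0.0557333 ms.
Per-hop propagation t_prop = 37800/200000000 = 0.189 ms.
Pipeline fill: first packet needs 3·t_tx to clear all hops; remaining 132 packets each add one t_tx.
Total = (3+133-1)·t_tx + 3·t_prop = 135·0.0557333 + 3·0.189 = 8.091 ms.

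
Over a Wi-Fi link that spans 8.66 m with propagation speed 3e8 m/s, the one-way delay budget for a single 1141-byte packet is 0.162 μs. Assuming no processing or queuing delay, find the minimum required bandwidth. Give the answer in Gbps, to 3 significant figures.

L = 9128 bits.
Propagation delay = 8.66 / 300000000 = 0.0288667 μs.
Transmission budget = 0.162 − 0.0288667 = 0.133133 μs.
R ≥ L / t_tx = 9128 bits / 1.33133e-07 s = 68.6 Gbps.

68.6 Gbps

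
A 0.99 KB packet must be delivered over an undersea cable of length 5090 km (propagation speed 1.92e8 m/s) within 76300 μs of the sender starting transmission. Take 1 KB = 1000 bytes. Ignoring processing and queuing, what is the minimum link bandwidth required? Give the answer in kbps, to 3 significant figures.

L = 7920 bits.
Propagation delay = 5090000 / 192000000 = 26510.4 μs.
Transmission budget = 76300 − 26510.4 = 49789.6 μs.
R ≥ L / t_tx = 7920 bits / 0.0497896 s = 159 kbps.

159 kbps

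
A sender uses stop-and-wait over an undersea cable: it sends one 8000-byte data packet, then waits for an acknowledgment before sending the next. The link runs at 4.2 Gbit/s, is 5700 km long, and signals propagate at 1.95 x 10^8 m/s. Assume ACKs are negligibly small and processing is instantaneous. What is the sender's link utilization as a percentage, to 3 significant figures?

t_tx = L/R = 64000/4200000000 = 1.52381e-05 s.
t_prop = 5700000/195000000 = 0.0292308 s; RTT = 0.0584615 s.
Cycle = t_tx + RTT = 0.0584768 s.
Utilization = t_tx / cycle = 1.52381e-05/0.0584768 = 0.0261 %.

0.0261 %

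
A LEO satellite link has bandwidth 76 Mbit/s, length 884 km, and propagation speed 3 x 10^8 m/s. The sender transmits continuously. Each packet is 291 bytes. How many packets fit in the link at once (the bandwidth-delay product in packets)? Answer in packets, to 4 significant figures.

Propagation delay = 884000 / 300000000 = 0.00294667 s.
BDP = R × t_prop = 76000000 × 0.00294667 = 223947 bits.
In packets of 2328 bits: 96.20 packets.

96.20 packets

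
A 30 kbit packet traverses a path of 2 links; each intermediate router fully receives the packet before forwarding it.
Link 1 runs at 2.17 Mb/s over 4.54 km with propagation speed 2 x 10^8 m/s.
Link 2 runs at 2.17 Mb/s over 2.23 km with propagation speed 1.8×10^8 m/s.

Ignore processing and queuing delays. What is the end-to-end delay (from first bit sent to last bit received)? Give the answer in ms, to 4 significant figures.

L = 30000 bits.
Transmission delay per hop = L/R = 30000/2170000 = 13.8249 ms; 2 hops → 27.6498 ms.
Propagation delays (d/s per hop): 0.0227, 0.0123889 ms; sum = 0.0350889 ms.
End-to-end = 27.68 ms.

27.68 ms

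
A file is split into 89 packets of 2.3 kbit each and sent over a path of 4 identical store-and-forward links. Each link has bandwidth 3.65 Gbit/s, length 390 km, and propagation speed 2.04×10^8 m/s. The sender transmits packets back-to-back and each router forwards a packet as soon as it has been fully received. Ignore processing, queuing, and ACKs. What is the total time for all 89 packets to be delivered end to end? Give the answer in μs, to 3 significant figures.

Per-hop transmission t_tx = L/R = 2300/3650000000 = 0.630137 μs.
Per-hop propagation t_prop = 390000/204000000 = 1911.76 μs.
Pipeline fill: first packet needs 4·t_tx to clear all hops; remaining 88 packets each add one t_tx.
Total = (4+89-1)·t_tx + 4·t_prop = 92·0.630137 + 4·1911.76 = 7710 μs.

7710 μs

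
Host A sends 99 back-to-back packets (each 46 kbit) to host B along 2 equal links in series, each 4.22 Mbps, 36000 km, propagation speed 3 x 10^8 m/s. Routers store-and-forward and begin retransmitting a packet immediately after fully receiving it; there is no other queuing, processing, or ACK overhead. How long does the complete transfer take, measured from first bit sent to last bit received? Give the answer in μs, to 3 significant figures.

Per-hop transmission t_tx = L/R = 46000/4220000 = 10900.5 μs.
Per-hop propagation t_prop = 36000000/300000000 = 120000 μs.
Pipeline fill: first packet needs 2·t_tx to clear all hops; remaining 98 packets each add one t_tx.
Total = (2+99-1)·t_tx + 2·t_prop = 100·10900.5 + 2·120000 = 1330000 μs.

1330000 μs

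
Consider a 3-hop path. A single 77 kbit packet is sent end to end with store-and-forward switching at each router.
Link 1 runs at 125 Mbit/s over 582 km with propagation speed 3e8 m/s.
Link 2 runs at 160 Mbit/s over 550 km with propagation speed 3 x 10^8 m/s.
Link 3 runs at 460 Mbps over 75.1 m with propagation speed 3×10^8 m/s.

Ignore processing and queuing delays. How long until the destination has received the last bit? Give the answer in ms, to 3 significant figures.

L = 77000 bits.
Transmission delays (L/R per hop): 0.616, 0.48125, 0.167391 ms; sum = 1.26464 ms.
Propagation delays (d/s per hop): 1.94, 1.83333, 0.000250333 ms; sum = 3.77358 ms.
End-to-end = 5.04 ms.

5.04 ms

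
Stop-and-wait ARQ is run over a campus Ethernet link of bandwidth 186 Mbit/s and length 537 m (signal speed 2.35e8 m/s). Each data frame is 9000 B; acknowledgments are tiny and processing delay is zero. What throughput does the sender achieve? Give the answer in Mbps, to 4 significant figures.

t_tx = L/R = 72000/186000000 = 0.000387097 s.
t_prop = 537/235000000 = 2.28511e-06 s; RTT = 4.57021e-06 s.
Cycle = t_tx + RTT = 0.000391667 s.
Throughput = L / cycle = 72000 / 0.000391667 = 183.8 Mbps.

183.8 Mbps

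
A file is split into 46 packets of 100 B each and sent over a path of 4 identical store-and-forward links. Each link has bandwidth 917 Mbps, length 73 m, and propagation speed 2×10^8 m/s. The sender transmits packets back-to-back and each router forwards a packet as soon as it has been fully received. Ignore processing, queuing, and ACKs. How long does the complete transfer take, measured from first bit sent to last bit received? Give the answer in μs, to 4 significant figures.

Per-hop transmission t_tx = L/R = 800/917000000 = 0.87241 μs.
Per-hop propagation t_prop = 73/200000000 = 0.365 μs.
Pipeline fill: first packet needs 4·t_tx to clear all hops; remaining 45 packets each add one t_tx.
Total = (4+46-1)·t_tx + 4·t_prop = 49·0.87241 + 4·0.365 = 44.21 μs.

44.21 μs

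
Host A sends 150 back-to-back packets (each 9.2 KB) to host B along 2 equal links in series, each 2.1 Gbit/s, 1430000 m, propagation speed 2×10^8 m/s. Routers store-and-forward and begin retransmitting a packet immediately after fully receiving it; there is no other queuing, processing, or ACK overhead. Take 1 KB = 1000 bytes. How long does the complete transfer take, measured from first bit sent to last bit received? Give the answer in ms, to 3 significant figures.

Per-hop transmission t_tx = L/R = 73600/2100000000 = 0.0350476 ms.
Per-hop propagation t_prop = 1430000/200000000 = 7.15 ms.
Pipeline fill: first packet needs 2·t_tx to clear all hops; remaining 149 packets each add one t_tx.
Total = (2+150-1)·t_tx + 2·t_prop = 151·0.0350476 + 2·7.15 = 19.6 ms.

19.6 ms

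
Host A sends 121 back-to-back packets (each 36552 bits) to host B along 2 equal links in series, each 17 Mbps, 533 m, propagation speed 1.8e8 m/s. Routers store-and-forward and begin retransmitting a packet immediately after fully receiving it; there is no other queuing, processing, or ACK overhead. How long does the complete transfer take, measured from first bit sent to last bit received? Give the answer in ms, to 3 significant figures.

Per-hop transmission t_tx = L/R = 36552/17000000 = 2.15012 ms.
Per-hop propagation t_prop = 533/180000000 = 0.00296111 ms.
Pipeline fill: first packet needs 2·t_tx to clear all hops; remaining 120 packets each add one t_tx.
Total = (2+121-1)·t_tx + 2·t_prop = 122·2.15012 + 2·0.00296111 = 262 ms.

262 ms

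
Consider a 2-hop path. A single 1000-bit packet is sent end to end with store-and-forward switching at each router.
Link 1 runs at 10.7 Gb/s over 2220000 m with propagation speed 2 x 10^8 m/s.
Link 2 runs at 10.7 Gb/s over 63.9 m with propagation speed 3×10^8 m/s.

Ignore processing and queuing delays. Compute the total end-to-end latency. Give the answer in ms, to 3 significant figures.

11.1 ms

Transmission delay per hop = L/R = 1000/10700000000 = 9.34579e-05 ms; 2 hops → 0.000186916 ms.
Propagation delays (d/s per hop): 11.1, 0.000213 ms; sum = 11.1002 ms.
End-to-end = 11.1 ms.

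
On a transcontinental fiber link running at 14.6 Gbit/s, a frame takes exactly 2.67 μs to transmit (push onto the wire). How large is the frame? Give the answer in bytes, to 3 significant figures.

4870 bytes

L = R × t_tx = 14600000000 b/s × 2.67e-06 s = 38982 bits.
In bytes: 38982 / 8 = 4870 bytes.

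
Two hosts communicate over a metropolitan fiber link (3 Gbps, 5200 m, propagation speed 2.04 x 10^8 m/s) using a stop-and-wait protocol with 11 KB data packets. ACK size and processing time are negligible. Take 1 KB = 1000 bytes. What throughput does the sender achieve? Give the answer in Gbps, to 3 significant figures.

1.10 Gbps

t_tx = L/R = 88000/3000000000 = 2.93333e-05 s.
t_prop = 5200/204000000 = 2.54902e-05 s; RTT = 5.09804e-05 s.
Cycle = t_tx + RTT = 8.03137e-05 s.
Throughput = L / cycle = 88000 / 8.03137e-05 = 1.10 Gbps.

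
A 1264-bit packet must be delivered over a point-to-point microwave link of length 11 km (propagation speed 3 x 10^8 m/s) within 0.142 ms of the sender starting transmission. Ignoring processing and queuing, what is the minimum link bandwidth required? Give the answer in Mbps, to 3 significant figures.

Propagation delay = 11000 / 300000000 = 0.0366667 ms.
Transmission budget = 0.142 − 0.0366667 = 0.105333 ms.
R ≥ L / t_tx = 1264 bits / 0.000105333 s = 12.0 Mbps.

12.0 Mbps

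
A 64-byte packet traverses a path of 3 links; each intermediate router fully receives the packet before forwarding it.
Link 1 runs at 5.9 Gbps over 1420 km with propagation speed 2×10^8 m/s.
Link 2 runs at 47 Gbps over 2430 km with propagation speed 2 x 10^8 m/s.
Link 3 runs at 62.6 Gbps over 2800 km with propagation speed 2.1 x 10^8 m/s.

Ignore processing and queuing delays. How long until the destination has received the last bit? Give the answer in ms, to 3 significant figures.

L = 64 × 8 = 512 bits.
Transmission delays (L/R per hop): 8.67797e-05, 1.08936e-05, 8.17891e-06 ms; sum = 0.000105852 ms.
Propagation delays (d/s per hop): 7.1, 12.15, 13.3333 ms; sum = 32.5833 ms.
End-to-end = 32.6 ms.

32.6 ms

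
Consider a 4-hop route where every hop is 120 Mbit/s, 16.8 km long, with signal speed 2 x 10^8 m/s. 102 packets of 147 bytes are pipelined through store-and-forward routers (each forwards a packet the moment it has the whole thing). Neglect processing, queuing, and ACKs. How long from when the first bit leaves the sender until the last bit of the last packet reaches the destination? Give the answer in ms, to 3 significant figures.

Per-hop transmission t_tx = L/R = 1176/120000000 = 0.0098 ms.
Per-hop propagation t_prop = 16800/200000000 = 0.084 ms.
Pipeline fill: first packet needs 4·t_tx to clear all hops; remaining 101 packets each add one t_tx.
Total = (4+102-1)·t_tx + 4·t_prop = 105·0.0098 + 4·0.084 = 1.37 ms.

1.37 ms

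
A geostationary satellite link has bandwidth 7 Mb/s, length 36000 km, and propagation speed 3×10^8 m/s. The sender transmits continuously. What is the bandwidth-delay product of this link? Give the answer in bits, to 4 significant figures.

Propagation delay = 36000000 / 300000000 = 0.12 s.
BDP = R × t_prop = 7000000 × 0.12 = 840000 bits.

840000 bits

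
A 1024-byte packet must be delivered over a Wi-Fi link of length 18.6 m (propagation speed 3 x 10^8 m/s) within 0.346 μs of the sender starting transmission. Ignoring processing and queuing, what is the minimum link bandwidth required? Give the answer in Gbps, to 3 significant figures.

L = 8192 bits.
Propagation delay = 18.6 / 300000000 = 0.062 μs.
Transmission budget = 0.346 − 0.062 = 0.284 μs.
R ≥ L / t_tx = 8192 bits / 2.84e-07 s = 28.8 Gbps.

28.8 Gbps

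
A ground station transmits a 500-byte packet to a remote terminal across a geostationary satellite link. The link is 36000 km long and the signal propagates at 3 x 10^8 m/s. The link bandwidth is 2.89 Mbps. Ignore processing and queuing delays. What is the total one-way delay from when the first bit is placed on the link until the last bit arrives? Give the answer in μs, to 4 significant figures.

L = 500 × 8 = 4000 bits.
Transmission delay = L/R = 4000 / 2890000 = 1384.08 μs.
Propagation delay = d/s = 36000000 m / 300000000 m/s = 120000 μs.
Total = 121400 μs.

121400 μs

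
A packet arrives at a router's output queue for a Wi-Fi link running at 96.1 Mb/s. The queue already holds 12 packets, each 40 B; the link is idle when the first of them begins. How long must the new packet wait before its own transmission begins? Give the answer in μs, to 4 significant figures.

Each queued packet: L/R = 320/96100000 = 3.32986 μs.
12 queued → 39.9584 μs.
Queuing delay = 39.96 μs.

39.96 μs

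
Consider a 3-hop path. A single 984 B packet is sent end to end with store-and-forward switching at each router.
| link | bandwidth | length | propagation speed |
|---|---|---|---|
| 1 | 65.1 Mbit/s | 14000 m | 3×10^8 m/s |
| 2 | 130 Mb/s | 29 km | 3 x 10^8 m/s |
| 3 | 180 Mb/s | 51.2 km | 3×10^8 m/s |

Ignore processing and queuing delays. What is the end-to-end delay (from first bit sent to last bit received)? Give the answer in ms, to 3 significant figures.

0.539 ms

L = 984 × 8 = 7872 bits.
Transmission delays (L/R per hop): 0.120922, 0.0605538, 0.0437333 ms; sum = 0.225209 ms.
Propagation delays (d/s per hop): 0.0466667, 0.0966667, 0.170667 ms; sum = 0.314 ms.
End-to-end = 0.539 ms.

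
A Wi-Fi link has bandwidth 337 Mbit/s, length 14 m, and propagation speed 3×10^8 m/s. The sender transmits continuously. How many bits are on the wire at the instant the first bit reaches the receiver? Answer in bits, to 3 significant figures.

15.7 bits

Propagation delay = 14 / 300000000 = 4.66667e-08 s.
BDP = R × t_prop = 337000000 × 4.66667e-08 = 15.7267 bits.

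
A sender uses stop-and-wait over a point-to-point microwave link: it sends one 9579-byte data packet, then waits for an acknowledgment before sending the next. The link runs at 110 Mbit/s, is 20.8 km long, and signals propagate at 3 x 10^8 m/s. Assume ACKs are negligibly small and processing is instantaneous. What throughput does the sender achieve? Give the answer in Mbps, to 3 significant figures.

91.7 Mbps

t_tx = L/R = 76632/110000000 = 0.000696655 s.
t_prop = 20800/300000000 = 6.93333e-05 s; RTT = 0.000138667 s.
Cycle = t_tx + RTT = 0.000835321 s.
Throughput = L / cycle = 76632 / 0.000835321 = 91.7 Mbps.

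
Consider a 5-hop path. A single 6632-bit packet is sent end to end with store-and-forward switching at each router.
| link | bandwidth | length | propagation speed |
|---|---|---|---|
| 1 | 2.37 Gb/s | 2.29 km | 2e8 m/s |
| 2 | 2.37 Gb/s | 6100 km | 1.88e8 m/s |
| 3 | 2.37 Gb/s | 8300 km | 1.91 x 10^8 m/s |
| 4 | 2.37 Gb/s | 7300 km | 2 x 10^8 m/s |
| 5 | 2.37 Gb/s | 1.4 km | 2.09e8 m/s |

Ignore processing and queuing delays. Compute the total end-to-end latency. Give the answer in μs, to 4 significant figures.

Transmission delay per hop = L/R = 6632/2370000000 = 2.79831 μs; 5 hops → 13.9916 μs.
Propagation delays (d/s per hop): 11.45, 32446.8, 43455.5, 36500, 6.69856 μs; sum = 112420 μs.
End-to-end = 112400 μs.

112400 μs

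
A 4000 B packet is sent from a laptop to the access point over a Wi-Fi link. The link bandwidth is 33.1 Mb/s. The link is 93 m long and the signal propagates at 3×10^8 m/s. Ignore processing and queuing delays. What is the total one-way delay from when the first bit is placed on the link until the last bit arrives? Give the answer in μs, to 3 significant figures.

L = 4000 × 8 = 32000 bits.
Transmission delay = L/R = 32000 / 33100000 = 966.767 μs.
Propagation delay = d/s = 93 m / 300000000 m/s = 0.31 μs.
Total = 967 μs.

967 μs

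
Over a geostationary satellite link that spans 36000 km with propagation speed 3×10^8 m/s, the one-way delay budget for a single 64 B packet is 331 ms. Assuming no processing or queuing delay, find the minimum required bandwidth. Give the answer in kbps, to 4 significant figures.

2.427 kbps

L = 512 bits.
Propagation delay = 36000000 / 300000000 = 120 ms.
Transmission budget = 331 − 120 = 211 ms.
R ≥ L / t_tx = 512 bits / 0.211 s = 2.427 kbps.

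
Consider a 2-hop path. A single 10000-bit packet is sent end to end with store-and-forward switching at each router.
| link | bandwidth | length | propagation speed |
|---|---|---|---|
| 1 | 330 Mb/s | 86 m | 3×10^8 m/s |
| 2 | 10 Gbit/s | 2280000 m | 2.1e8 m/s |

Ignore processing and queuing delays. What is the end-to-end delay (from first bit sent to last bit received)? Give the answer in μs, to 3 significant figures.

10900 μs

Transmission delays (L/R per hop): 30.303, 1 μs; sum = 31.303 μs.
Propagation delays (d/s per hop): 0.286667, 10857.1 μs; sum = 10857.4 μs.
End-to-end = 10900 μs.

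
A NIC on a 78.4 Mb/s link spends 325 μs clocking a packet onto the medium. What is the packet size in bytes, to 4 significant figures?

L = R × t_tx = 78400000 b/s × 0.000325 s = 25480 bits.
In bytes: 25480 / 8 = 3185 bytes.

3185 bytes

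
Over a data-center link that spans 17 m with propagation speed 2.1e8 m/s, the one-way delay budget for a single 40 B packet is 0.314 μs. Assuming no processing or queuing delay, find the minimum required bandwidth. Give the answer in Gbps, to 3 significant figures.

L = 320 bits.
Propagation delay = 17 / 210000000 = 0.0809524 μs.
Transmission budget = 0.314 − 0.0809524 = 0.233048 μs.
R ≥ L / t_tx = 320 bits / 2.33048e-07 s = 1.37 Gbps.

1.37 Gbps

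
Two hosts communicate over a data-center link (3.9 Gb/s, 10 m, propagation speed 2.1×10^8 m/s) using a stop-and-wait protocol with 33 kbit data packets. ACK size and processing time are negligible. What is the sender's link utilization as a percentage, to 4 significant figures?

t_tx = L/R = 33000/3900000000 = 8.46154e-06 s.
t_prop = 10/210000000 = 4.7619e-08 s; RTT = 9.52381e-08 s.
Cycle = t_tx + RTT = 8.55678e-06 s.
Utilization = t_tx / cycle = 8.46154e-06/8.55678e-06 = 98.89 %.

98.89 %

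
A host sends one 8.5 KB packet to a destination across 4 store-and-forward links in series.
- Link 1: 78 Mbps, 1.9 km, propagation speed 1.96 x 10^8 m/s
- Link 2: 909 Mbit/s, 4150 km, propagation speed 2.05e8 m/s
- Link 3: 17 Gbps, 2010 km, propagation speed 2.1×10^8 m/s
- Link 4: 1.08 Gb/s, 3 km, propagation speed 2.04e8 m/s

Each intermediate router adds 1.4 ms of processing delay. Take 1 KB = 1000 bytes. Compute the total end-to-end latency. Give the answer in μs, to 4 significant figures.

L = 68000 bits.
Transmission delays (L/R per hop): 871.795, 74.8075, 4, 62.963 μs; sum = 1013.57 μs.
Propagation delays (d/s per hop): 9.69388, 20243.9, 9571.43, 14.7059 μs; sum = 29839.7 μs.
Processing at 3 router(s): 3 × 1.4 ms = 4200 μs.
End-to-end = 35050 μs.

35050 μs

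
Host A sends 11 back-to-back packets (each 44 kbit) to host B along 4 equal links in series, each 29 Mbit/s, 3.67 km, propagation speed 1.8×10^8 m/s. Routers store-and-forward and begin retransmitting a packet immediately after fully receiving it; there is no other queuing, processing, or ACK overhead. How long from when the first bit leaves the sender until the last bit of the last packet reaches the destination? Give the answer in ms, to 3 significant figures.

21.3 ms

Per-hop transmission t_tx = L/R = 44000/29000000 = 1.51724 ms.
Per-hop propagation t_prop = 3670/180000000 = 0.0203889 ms.
Pipeline fill: first packet needs 4·t_tx to clear all hops; remaining 10 packets each add one t_tx.
Total = (4+11-1)·t_tx + 4·t_prop = 14·1.51724 + 4·0.0203889 = 21.3 ms.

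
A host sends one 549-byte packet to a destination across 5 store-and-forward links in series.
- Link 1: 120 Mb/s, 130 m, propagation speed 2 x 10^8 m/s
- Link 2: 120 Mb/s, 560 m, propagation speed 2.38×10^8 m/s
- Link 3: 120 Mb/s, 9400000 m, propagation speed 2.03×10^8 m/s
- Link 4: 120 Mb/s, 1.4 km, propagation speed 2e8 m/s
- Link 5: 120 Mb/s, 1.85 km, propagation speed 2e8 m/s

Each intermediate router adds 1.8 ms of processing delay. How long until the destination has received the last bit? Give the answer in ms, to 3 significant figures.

L = 549 × 8 = 4392 bits.
Transmission delay per hop = L/R = 4392/120000000 = 0.0366 ms; 5 hops → 0.183 ms.
Propagation delays (d/s per hop): 0.00065, 0.00235294, 46.3054, 0.007, 0.00925 ms; sum = 46.3247 ms.
Processing at 4 router(s): 4 × 1.8 ms = 7.2 ms.
End-to-end = 53.7 ms.

53.7 ms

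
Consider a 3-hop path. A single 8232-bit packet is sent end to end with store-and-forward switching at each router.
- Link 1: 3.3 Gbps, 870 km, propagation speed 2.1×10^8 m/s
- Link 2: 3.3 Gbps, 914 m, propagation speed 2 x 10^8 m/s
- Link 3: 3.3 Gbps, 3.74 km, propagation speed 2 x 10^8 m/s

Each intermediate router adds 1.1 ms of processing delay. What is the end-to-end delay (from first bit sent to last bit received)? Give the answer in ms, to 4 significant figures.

Transmission delay per hop = L/R = 8232/3300000000 = 0.00249455 ms; 3 hops → 0.00748364 ms.
Propagation delays (d/s per hop): 4.14286, 0.00457, 0.0187 ms; sum = 4.16613 ms.
Processing at 2 router(s): 2 × 1.1 ms = 2.2 ms.
End-to-end = 6.374 ms.

6.374 ms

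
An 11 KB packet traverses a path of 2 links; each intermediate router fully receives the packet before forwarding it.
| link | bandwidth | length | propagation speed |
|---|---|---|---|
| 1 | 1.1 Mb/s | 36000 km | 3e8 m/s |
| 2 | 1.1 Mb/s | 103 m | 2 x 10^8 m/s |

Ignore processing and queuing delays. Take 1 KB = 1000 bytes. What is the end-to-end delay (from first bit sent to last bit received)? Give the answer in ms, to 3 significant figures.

280 ms

L = 88000 bits.
Transmission delay per hop = L/R = 88000/1100000 = 80 ms; 2 hops → 160 ms.
Propagation delays (d/s per hop): 120, 0.000515 ms; sum = 120.001 ms.
End-to-end = 280 ms.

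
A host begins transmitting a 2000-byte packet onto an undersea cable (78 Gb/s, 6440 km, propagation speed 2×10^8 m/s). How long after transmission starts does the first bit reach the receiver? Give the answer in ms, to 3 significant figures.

First bit experiences only propagation delay: d/s = 6440000/200000000 = 32.2 ms.

32.2 ms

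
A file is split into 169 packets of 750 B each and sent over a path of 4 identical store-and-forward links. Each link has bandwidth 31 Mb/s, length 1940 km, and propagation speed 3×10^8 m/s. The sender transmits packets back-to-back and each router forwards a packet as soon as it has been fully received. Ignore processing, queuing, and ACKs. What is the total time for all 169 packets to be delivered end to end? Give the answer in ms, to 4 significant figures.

Per-hop transmission t_tx = L/R = 6000/31000000 = 0.193548 ms.
Per-hop propagation t_prop = 1940000/300000000 = 6.46667 ms.
Pipeline fill: first packet needs 4·t_tx to clear all hops; remaining 168 packets each add one t_tx.
Total = (4+169-1)·t_tx + 4·t_prop = 172·0.193548 + 4·6.46667 = 59.16 ms.

59.16 ms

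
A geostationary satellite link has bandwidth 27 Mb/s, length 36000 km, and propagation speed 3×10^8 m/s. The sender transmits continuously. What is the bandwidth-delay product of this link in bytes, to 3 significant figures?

Propagation delay = 36000000 / 300000000 = 0.12 s.
BDP = R × t_prop = 27000000 × 0.12 = 3240000 bits.
In bytes: 3240000/8 = 405000 bytes.

405000 bytes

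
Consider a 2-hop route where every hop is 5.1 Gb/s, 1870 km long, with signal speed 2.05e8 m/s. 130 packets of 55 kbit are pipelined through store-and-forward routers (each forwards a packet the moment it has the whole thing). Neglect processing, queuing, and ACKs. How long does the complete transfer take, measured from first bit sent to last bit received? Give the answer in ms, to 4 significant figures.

Per-hop transmission t_tx = L/R = 55000/5100000000 = 0.0107843 ms.
Per-hop propagation t_prop = 1870000/2.05e+08 = 9.12195 ms.
Pipeline fill: first packet needs 2·t_tx to clear all hops; remaining 129 packets each add one t_tx.
Total = (2+130-1)·t_tx + 2·t_prop = 131·0.0107843 + 2·9.12195 = 19.66 ms.

19.66 ms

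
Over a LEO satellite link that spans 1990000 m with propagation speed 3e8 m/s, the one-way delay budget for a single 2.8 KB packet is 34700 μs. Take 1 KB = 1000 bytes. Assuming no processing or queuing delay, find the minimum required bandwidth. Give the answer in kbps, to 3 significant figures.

L = 22400 bits.
Propagation delay = 1990000 / 300000000 = 6633.33 μs.
Transmission budget = 34700 − 6633.33 = 28066.7 μs.
R ≥ L / t_tx = 22400 bits / 0.0280667 s = 798 kbps.

798 kbps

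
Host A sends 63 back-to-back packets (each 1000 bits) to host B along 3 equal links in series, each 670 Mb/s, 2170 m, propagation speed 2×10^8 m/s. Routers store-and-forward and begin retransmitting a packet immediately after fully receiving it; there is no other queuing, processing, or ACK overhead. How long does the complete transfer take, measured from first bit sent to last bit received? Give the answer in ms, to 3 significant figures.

Per-hop transmission t_tx = L/R = 1000/670000000 = 0.00149254 ms.
Per-hop propagation t_prop = 2170/200000000 = 0.01085 ms.
Pipeline fill: first packet needs 3·t_tx to clear all hops; remaining 62 packets each add one t_tx.
Total = (3+63-1)·t_tx + 3·t_prop = 65·0.00149254 + 3·0.01085 = 0.130 ms.

0.130 ms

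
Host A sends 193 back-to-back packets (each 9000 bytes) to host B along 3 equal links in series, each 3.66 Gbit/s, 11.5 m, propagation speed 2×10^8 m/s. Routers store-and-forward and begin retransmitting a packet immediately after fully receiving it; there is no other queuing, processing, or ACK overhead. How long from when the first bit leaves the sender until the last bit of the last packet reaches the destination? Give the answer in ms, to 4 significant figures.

Per-hop transmission t_tx = L/R = 72000/3660000000 = 0.0196721 ms.
Per-hop propagation t_prop = 11.5/200000000 = 5.75e-05 ms.
Pipeline fill: first packet needs 3·t_tx to clear all hops; remaining 192 packets each add one t_tx.
Total = (3+193-1)·t_tx + 3·t_prop = 195·0.0196721 + 3·5.75e-05 = 3.836 ms.

3.836 ms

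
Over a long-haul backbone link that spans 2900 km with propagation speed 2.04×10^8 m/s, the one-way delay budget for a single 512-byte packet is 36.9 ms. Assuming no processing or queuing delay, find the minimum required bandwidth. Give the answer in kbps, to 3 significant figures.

181 kbps

L = 4096 bits.
Propagation delay = 2900000 / 204000000 = 14.2157 ms.
Transmission budget = 36.9 − 14.2157 = 22.6843 ms.
R ≥ L / t_tx = 4096 bits / 0.0226843 s = 181 kbps.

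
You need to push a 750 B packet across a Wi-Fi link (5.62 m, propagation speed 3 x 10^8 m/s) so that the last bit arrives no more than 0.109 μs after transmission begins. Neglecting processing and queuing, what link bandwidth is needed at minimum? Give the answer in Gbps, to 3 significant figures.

66.5 Gbps

L = 6000 bits.
Propagation delay = 5.62 / 300000000 = 0.0187333 μs.
Transmission budget = 0.109 − 0.0187333 = 0.0902667 μs.
R ≥ L / t_tx = 6000 bits / 9.02667e-08 s = 66.5 Gbps.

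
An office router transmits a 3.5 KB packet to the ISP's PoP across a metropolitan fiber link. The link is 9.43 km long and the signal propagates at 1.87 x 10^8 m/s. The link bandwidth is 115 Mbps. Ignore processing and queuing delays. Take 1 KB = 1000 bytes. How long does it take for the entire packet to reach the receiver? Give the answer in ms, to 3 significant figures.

0.294 ms

L = 28000 bits.
Transmission delay = L/R = 28000 / 115000000 = 0.243478 ms.
Propagation delay = d/s = 9430 m / 187000000 m/s = 0.0504278 ms.
Total = 0.294 ms.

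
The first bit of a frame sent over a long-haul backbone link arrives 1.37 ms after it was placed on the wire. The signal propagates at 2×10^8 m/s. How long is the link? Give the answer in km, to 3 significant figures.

d = s × t_prop = 200000000 × 0.00137 = 274 km.

274 km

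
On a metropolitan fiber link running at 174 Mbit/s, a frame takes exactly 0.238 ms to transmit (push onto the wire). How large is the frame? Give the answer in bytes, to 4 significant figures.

5177 bytes

L = R × t_tx = 174000000 b/s × 0.000238 s = 41412 bits.
In bytes: 41412 / 8 = 5177 bytes.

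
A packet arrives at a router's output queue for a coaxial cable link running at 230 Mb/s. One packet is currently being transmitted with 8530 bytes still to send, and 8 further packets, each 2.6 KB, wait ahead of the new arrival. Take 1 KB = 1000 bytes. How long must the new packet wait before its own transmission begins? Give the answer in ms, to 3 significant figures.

Each queued packet: L/R = 20800/230000000 = 0.0904348 ms.
8 queued → 0.723478 ms.
Plus remaining 68240 bits of current packet: 0.296696 ms.
Queuing delay = 1.02 ms.

1.02 ms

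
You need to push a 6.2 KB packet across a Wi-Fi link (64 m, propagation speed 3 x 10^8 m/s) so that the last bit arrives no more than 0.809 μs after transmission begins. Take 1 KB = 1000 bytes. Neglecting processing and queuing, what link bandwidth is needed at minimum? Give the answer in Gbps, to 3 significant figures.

83.3 Gbps

L = 49600 bits.
Propagation delay = 64 / 300000000 = 0.213333 μs.
Transmission budget = 0.809 − 0.213333 = 0.595667 μs.
R ≥ L / t_tx = 49600 bits / 5.95667e-07 s = 83.3 Gbps.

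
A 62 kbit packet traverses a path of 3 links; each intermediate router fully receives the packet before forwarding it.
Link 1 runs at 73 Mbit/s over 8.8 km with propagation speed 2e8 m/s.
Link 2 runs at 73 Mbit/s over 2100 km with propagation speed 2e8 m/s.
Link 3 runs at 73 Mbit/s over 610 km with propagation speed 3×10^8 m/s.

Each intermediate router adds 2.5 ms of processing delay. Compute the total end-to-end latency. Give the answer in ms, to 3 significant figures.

L = 62000 bits.
Transmission delay per hop = L/R = 62000/73000000 = 0.849315 ms; 3 hops → 2.54795 ms.
Propagation delays (d/s per hop): 0.044, 10.5, 2.03333 ms; sum = 12.5773 ms.
Processing at 2 router(s): 2 × 2.5 ms = 5 ms.
End-to-end = 20.1 ms.

20.1 ms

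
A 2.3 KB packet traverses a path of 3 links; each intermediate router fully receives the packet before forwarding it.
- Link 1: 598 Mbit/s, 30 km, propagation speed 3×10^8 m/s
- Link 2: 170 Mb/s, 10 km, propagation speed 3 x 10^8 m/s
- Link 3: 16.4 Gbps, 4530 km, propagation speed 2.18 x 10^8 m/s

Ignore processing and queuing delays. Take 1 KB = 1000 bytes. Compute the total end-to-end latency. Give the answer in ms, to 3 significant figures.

21.1 ms

L = 18400 bits.
Transmission delays (L/R per hop): 0.0307692, 0.108235, 0.00112195 ms; sum = 0.140126 ms.
Propagation delays (d/s per hop): 0.1, 0.0333333, 20.7798 ms; sum = 20.9131 ms.
End-to-end = 21.1 ms.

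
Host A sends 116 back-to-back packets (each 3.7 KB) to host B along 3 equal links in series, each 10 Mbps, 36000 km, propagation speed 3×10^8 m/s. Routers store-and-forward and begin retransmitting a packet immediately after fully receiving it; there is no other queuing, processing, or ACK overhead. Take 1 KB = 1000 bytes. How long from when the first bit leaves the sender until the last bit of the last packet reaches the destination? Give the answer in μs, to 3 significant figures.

709000 μs

Per-hop transmission t_tx = L/R = 29600/10000000 = 2960 μs.
Per-hop propagation t_prop = 36000000/300000000 = 120000 μs.
Pipeline fill: first packet needs 3·t_tx to clear all hops; remaining 115 packets each add one t_tx.
Total = (3+116-1)·t_tx + 3·t_prop = 118·2960 + 3·120000 = 709000 μs.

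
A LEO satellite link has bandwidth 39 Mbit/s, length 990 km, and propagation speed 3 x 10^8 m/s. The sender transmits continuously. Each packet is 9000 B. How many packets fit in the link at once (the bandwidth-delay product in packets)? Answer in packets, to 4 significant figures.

1.788 packets

Propagation delay = 990000 / 300000000 = 0.0033 s.
BDP = R × t_prop = 39000000 × 0.0033 = 128700 bits.
In packets of 72000 bits: 1.788 packets.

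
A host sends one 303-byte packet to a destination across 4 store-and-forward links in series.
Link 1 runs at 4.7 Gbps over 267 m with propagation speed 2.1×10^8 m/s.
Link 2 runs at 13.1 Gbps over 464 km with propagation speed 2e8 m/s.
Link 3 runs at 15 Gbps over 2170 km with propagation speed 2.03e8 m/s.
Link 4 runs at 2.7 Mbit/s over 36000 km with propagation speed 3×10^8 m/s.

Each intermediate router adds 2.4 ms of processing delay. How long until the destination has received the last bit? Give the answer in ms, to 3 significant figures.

L = 303 × 8 = 2424 bits.
Transmission delays (L/R per hop): 0.000515745, 0.000185038, 0.0001616, 0.897778 ms; sum = 0.89864 ms.
Propagation delays (d/s per hop): 0.00127143, 2.32, 10.6897, 120 ms; sum = 133.011 ms.
Processing at 3 router(s): 3 × 2.4 ms = 7.2 ms.
End-to-end = 141 ms.

141 ms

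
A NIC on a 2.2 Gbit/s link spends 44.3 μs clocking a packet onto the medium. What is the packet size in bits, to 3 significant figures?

L = R × t_tx = 2200000000 b/s × 4.43e-05 s = 97460 bits.

97500 bits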